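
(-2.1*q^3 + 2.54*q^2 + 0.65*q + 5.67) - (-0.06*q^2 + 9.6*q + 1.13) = -2.1*q^3 + 2.6*q^2 - 8.95*q + 4.54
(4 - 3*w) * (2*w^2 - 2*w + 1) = -6*w^3 + 14*w^2 - 11*w + 4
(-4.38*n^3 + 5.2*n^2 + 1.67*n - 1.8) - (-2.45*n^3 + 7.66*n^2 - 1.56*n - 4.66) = -1.93*n^3 - 2.46*n^2 + 3.23*n + 2.86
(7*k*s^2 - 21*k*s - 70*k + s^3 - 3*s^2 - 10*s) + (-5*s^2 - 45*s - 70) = 7*k*s^2 - 21*k*s - 70*k + s^3 - 8*s^2 - 55*s - 70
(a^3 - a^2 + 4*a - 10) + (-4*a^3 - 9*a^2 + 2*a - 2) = -3*a^3 - 10*a^2 + 6*a - 12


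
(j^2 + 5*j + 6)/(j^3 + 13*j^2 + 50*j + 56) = (j + 3)/(j^2 + 11*j + 28)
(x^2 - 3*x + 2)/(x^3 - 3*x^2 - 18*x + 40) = (x - 1)/(x^2 - x - 20)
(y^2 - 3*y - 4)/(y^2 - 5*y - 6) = (y - 4)/(y - 6)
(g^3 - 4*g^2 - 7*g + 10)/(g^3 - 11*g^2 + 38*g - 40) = (g^2 + g - 2)/(g^2 - 6*g + 8)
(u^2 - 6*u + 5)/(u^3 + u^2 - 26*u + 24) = (u - 5)/(u^2 + 2*u - 24)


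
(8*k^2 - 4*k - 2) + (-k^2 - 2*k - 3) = 7*k^2 - 6*k - 5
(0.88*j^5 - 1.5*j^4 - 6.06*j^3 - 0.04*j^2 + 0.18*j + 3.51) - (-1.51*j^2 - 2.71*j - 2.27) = 0.88*j^5 - 1.5*j^4 - 6.06*j^3 + 1.47*j^2 + 2.89*j + 5.78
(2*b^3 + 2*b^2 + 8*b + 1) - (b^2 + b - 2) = 2*b^3 + b^2 + 7*b + 3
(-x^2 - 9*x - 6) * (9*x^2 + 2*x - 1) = -9*x^4 - 83*x^3 - 71*x^2 - 3*x + 6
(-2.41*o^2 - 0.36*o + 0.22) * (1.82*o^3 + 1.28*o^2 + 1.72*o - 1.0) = -4.3862*o^5 - 3.74*o^4 - 4.2056*o^3 + 2.0724*o^2 + 0.7384*o - 0.22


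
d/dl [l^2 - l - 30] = 2*l - 1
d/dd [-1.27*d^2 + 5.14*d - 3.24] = 5.14 - 2.54*d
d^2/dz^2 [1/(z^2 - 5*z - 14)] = 2*(z^2 - 5*z - (2*z - 5)^2 - 14)/(-z^2 + 5*z + 14)^3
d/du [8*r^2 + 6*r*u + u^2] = 6*r + 2*u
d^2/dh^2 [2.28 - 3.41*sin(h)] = 3.41*sin(h)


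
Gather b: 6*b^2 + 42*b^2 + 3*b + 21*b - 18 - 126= 48*b^2 + 24*b - 144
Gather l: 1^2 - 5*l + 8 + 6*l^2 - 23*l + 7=6*l^2 - 28*l + 16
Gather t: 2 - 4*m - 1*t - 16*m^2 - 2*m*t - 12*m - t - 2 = -16*m^2 - 16*m + t*(-2*m - 2)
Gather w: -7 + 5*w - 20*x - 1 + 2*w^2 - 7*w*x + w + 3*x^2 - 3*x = 2*w^2 + w*(6 - 7*x) + 3*x^2 - 23*x - 8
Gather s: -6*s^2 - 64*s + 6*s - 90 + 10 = -6*s^2 - 58*s - 80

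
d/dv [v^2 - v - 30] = 2*v - 1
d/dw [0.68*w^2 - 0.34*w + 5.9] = 1.36*w - 0.34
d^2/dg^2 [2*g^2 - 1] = 4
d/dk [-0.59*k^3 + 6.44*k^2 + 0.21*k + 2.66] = -1.77*k^2 + 12.88*k + 0.21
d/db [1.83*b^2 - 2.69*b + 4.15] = 3.66*b - 2.69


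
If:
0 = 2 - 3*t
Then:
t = 2/3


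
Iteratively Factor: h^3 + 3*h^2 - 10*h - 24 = (h - 3)*(h^2 + 6*h + 8) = (h - 3)*(h + 4)*(h + 2)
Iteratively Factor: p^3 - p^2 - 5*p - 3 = (p - 3)*(p^2 + 2*p + 1) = (p - 3)*(p + 1)*(p + 1)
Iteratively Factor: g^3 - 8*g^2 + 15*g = (g - 3)*(g^2 - 5*g) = (g - 5)*(g - 3)*(g)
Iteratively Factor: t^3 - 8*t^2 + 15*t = (t - 3)*(t^2 - 5*t) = t*(t - 3)*(t - 5)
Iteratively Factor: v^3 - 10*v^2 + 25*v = (v - 5)*(v^2 - 5*v) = v*(v - 5)*(v - 5)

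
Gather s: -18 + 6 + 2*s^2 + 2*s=2*s^2 + 2*s - 12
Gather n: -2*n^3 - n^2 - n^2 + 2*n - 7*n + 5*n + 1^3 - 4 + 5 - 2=-2*n^3 - 2*n^2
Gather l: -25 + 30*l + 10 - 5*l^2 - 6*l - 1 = -5*l^2 + 24*l - 16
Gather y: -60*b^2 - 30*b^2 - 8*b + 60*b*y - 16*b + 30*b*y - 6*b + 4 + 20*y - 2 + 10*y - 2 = -90*b^2 - 30*b + y*(90*b + 30)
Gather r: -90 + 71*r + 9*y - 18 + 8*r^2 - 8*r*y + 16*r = 8*r^2 + r*(87 - 8*y) + 9*y - 108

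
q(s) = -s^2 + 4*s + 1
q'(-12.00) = 28.00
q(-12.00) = -191.00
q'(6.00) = -8.00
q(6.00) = -11.00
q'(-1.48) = 6.96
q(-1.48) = -7.11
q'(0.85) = 2.30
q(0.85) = 3.68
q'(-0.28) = 4.56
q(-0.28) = -0.20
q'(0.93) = 2.14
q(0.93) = 3.86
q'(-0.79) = 5.58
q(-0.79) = -2.78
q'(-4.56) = 13.12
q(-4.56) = -38.03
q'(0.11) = 3.78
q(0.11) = 1.43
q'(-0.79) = 5.58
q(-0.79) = -2.78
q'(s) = 4 - 2*s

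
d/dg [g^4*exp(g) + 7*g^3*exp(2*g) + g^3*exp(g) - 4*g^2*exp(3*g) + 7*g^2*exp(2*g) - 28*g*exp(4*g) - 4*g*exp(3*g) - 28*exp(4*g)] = (g^4 + 14*g^3*exp(g) + 5*g^3 - 12*g^2*exp(2*g) + 35*g^2*exp(g) + 3*g^2 - 112*g*exp(3*g) - 20*g*exp(2*g) + 14*g*exp(g) - 140*exp(3*g) - 4*exp(2*g))*exp(g)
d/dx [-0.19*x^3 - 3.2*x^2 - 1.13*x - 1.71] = -0.57*x^2 - 6.4*x - 1.13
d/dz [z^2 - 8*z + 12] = 2*z - 8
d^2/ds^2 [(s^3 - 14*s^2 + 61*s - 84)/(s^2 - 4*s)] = 42/s^3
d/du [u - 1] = 1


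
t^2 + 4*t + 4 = (t + 2)^2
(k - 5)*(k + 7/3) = k^2 - 8*k/3 - 35/3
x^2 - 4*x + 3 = (x - 3)*(x - 1)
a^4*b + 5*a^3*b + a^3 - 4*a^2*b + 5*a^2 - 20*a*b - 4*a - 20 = (a - 2)*(a + 2)*(a + 5)*(a*b + 1)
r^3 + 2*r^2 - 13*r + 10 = (r - 2)*(r - 1)*(r + 5)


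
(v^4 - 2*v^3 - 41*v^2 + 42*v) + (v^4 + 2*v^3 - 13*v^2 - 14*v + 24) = 2*v^4 - 54*v^2 + 28*v + 24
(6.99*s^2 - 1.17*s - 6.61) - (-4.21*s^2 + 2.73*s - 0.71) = 11.2*s^2 - 3.9*s - 5.9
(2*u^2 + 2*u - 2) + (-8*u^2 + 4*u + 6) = -6*u^2 + 6*u + 4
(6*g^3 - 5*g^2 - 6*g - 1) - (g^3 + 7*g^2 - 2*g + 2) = 5*g^3 - 12*g^2 - 4*g - 3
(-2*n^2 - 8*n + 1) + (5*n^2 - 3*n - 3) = 3*n^2 - 11*n - 2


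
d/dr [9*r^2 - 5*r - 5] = 18*r - 5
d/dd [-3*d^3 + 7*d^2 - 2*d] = -9*d^2 + 14*d - 2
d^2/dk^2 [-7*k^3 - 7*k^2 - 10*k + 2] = -42*k - 14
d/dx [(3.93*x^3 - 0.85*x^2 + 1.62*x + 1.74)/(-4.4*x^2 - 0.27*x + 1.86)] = (-17.292*x^4 - 2.1222*x^3 + 29.2869*x^2 + 12.15*x + 3.483)/(19.36*x^4 + 2.376*x^3 - 16.2951*x^2 - 1.0044*x + 3.4596)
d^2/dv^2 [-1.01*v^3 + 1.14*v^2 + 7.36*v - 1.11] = 2.28 - 6.06*v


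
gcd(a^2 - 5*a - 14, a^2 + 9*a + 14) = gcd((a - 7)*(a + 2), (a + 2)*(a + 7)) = a + 2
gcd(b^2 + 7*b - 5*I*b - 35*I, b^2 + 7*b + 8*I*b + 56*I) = b + 7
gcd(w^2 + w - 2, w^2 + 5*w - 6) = w - 1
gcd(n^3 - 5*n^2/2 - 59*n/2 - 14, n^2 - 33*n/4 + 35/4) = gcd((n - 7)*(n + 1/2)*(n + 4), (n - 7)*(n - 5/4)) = n - 7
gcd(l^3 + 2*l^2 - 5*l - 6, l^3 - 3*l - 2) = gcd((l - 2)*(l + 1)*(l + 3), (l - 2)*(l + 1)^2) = l^2 - l - 2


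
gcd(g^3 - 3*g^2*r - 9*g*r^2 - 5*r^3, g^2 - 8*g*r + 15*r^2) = -g + 5*r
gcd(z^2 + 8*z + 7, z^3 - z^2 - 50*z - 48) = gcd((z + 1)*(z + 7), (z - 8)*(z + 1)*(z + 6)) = z + 1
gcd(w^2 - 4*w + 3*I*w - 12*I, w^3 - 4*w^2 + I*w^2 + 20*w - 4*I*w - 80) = w - 4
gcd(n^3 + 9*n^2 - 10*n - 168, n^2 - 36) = n + 6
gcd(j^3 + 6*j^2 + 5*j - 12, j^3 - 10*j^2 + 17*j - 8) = j - 1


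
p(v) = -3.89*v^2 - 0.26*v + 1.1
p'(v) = -7.78*v - 0.26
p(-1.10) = -3.32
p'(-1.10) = 8.30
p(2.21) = -18.47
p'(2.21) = -17.45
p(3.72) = -53.70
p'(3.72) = -29.20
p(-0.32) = 0.78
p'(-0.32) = 2.23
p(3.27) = -41.35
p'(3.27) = -25.70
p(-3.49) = -45.37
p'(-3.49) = 26.89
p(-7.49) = -215.18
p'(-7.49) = 58.01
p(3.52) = -48.01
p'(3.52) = -27.65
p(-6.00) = -137.38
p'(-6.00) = 46.42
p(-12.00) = -555.94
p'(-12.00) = 93.10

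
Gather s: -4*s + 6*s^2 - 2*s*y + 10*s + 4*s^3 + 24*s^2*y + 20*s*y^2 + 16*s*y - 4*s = 4*s^3 + s^2*(24*y + 6) + s*(20*y^2 + 14*y + 2)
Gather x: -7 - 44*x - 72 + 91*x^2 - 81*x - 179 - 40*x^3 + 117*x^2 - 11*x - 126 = -40*x^3 + 208*x^2 - 136*x - 384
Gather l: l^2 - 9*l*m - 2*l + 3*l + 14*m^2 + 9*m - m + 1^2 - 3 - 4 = l^2 + l*(1 - 9*m) + 14*m^2 + 8*m - 6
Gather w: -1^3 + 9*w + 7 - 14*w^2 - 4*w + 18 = -14*w^2 + 5*w + 24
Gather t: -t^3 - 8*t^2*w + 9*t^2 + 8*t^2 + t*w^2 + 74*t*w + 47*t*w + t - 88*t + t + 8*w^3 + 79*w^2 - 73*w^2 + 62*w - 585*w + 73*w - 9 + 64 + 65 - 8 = -t^3 + t^2*(17 - 8*w) + t*(w^2 + 121*w - 86) + 8*w^3 + 6*w^2 - 450*w + 112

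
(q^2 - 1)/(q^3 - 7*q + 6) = (q + 1)/(q^2 + q - 6)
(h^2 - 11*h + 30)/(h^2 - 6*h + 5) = (h - 6)/(h - 1)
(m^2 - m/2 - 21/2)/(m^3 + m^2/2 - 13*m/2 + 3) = (2*m - 7)/(2*m^2 - 5*m + 2)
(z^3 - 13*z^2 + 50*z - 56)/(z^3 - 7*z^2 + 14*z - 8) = (z - 7)/(z - 1)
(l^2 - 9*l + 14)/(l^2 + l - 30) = (l^2 - 9*l + 14)/(l^2 + l - 30)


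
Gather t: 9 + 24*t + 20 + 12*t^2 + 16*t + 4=12*t^2 + 40*t + 33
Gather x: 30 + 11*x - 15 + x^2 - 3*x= x^2 + 8*x + 15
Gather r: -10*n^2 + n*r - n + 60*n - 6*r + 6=-10*n^2 + 59*n + r*(n - 6) + 6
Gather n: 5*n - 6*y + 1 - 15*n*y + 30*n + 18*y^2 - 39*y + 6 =n*(35 - 15*y) + 18*y^2 - 45*y + 7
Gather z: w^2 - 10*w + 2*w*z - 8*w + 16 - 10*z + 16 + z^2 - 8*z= w^2 - 18*w + z^2 + z*(2*w - 18) + 32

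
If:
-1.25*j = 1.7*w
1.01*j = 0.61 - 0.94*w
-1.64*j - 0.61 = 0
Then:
No Solution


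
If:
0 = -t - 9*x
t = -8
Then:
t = -8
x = 8/9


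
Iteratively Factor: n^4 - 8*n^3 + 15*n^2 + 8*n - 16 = (n - 4)*(n^3 - 4*n^2 - n + 4) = (n - 4)^2*(n^2 - 1) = (n - 4)^2*(n + 1)*(n - 1)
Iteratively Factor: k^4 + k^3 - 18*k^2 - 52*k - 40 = (k + 2)*(k^3 - k^2 - 16*k - 20) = (k + 2)^2*(k^2 - 3*k - 10) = (k + 2)^3*(k - 5)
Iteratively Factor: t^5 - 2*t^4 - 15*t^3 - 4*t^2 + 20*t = (t - 5)*(t^4 + 3*t^3 - 4*t) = (t - 5)*(t + 2)*(t^3 + t^2 - 2*t) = (t - 5)*(t - 1)*(t + 2)*(t^2 + 2*t) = t*(t - 5)*(t - 1)*(t + 2)*(t + 2)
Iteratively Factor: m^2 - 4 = (m - 2)*(m + 2)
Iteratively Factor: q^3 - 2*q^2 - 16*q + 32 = (q - 2)*(q^2 - 16) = (q - 4)*(q - 2)*(q + 4)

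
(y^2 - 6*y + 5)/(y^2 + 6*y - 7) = (y - 5)/(y + 7)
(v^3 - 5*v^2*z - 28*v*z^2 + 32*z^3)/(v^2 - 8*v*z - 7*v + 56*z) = (v^2 + 3*v*z - 4*z^2)/(v - 7)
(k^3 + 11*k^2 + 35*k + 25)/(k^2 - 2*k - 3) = (k^2 + 10*k + 25)/(k - 3)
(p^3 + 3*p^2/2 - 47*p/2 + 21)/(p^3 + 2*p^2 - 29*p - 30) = (2*p^2 - 9*p + 7)/(2*(p^2 - 4*p - 5))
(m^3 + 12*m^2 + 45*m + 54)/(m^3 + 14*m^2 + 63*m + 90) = (m + 3)/(m + 5)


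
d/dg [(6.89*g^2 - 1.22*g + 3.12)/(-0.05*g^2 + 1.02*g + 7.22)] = (6.9668*g^2 + 99.8036*g - 11.9908)/(0.0025*g^4 - 0.102*g^3 + 0.3184*g^2 + 14.7288*g + 52.1284)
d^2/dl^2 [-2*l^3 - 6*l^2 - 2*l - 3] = -12*l - 12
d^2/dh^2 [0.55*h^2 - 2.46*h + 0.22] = 1.10000000000000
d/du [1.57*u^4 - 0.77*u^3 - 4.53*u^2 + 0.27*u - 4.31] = 6.28*u^3 - 2.31*u^2 - 9.06*u + 0.27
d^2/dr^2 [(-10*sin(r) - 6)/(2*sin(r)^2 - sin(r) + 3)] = 4*(10*sin(r)^4 + 29*sin(r)^3 - 119*sin(r)^2 - 63*sin(r) + 135)*sin(r)/(-sin(r) - cos(2*r) + 4)^3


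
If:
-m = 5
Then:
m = -5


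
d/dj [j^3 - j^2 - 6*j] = 3*j^2 - 2*j - 6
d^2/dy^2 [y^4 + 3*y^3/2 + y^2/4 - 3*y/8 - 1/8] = 12*y^2 + 9*y + 1/2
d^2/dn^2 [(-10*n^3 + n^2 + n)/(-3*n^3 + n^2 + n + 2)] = 2*(21*n^6 + 63*n^5 + 360*n^4 - 55*n^3 + 30*n^2 + 126*n - 2)/(27*n^9 - 27*n^8 - 18*n^7 - 37*n^6 + 42*n^5 + 27*n^4 + 23*n^3 - 18*n^2 - 12*n - 8)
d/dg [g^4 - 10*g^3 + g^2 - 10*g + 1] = 4*g^3 - 30*g^2 + 2*g - 10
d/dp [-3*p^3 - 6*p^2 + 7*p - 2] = -9*p^2 - 12*p + 7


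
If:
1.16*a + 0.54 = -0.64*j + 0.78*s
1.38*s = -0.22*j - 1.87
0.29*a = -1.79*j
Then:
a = -1.54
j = 0.25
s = -1.39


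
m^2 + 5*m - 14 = (m - 2)*(m + 7)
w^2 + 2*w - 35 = (w - 5)*(w + 7)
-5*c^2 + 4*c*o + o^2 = (-c + o)*(5*c + o)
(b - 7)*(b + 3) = b^2 - 4*b - 21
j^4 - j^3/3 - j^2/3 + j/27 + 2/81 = (j - 2/3)*(j - 1/3)*(j + 1/3)^2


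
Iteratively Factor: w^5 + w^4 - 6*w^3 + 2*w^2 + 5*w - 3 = (w + 1)*(w^4 - 6*w^2 + 8*w - 3) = (w - 1)*(w + 1)*(w^3 + w^2 - 5*w + 3) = (w - 1)^2*(w + 1)*(w^2 + 2*w - 3) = (w - 1)^2*(w + 1)*(w + 3)*(w - 1)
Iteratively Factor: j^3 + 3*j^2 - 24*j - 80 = (j + 4)*(j^2 - j - 20) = (j + 4)^2*(j - 5)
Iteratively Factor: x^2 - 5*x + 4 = (x - 4)*(x - 1)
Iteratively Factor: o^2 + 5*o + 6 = (o + 2)*(o + 3)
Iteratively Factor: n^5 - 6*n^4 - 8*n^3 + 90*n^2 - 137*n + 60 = (n - 3)*(n^4 - 3*n^3 - 17*n^2 + 39*n - 20) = (n - 3)*(n + 4)*(n^3 - 7*n^2 + 11*n - 5) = (n - 3)*(n - 1)*(n + 4)*(n^2 - 6*n + 5) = (n - 3)*(n - 1)^2*(n + 4)*(n - 5)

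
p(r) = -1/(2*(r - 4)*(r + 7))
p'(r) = 1/(2*(r - 4)*(r + 7)^2) + 1/(2*(r - 4)^2*(r + 7))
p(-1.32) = 0.02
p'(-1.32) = 0.00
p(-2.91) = 0.02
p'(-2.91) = -0.00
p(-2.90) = 0.02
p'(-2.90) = -0.00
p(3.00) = 0.05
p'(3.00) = 0.04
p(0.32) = 0.02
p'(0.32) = 0.00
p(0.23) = 0.02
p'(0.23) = 0.00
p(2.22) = 0.03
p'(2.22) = 0.01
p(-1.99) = 0.02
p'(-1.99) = -0.00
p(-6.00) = 0.05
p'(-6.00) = -0.04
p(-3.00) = 0.02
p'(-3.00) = 0.00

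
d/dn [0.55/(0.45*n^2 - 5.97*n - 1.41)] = (3.2835 - 0.495*n)/(-0.45*n^2 + 5.97*n + 1.41)^2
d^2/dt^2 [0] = 0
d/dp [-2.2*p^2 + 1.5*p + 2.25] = 1.5 - 4.4*p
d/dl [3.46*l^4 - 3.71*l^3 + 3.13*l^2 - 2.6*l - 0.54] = 13.84*l^3 - 11.13*l^2 + 6.26*l - 2.6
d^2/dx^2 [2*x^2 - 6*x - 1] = 4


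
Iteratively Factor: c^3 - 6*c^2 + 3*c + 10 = (c - 2)*(c^2 - 4*c - 5) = (c - 2)*(c + 1)*(c - 5)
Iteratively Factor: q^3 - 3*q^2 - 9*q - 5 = (q + 1)*(q^2 - 4*q - 5) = (q - 5)*(q + 1)*(q + 1)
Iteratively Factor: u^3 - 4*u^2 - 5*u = (u - 5)*(u^2 + u) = u*(u - 5)*(u + 1)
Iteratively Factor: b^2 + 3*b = (b + 3)*(b)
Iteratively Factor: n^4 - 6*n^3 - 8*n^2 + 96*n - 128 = (n - 2)*(n^3 - 4*n^2 - 16*n + 64) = (n - 4)*(n - 2)*(n^2 - 16) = (n - 4)^2*(n - 2)*(n + 4)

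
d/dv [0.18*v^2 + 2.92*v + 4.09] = 0.36*v + 2.92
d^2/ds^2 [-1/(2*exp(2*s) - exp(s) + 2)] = (-2*(4*exp(s) - 1)^2*exp(s) + (8*exp(s) - 1)*(2*exp(2*s) - exp(s) + 2))*exp(s)/(2*exp(2*s) - exp(s) + 2)^3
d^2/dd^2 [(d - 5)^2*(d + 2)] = 6*d - 16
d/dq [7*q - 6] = 7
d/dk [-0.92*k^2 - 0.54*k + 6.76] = -1.84*k - 0.54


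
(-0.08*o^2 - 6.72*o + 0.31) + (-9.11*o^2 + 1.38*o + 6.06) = -9.19*o^2 - 5.34*o + 6.37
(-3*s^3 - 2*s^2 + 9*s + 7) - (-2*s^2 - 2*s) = -3*s^3 + 11*s + 7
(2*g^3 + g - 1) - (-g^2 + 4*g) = 2*g^3 + g^2 - 3*g - 1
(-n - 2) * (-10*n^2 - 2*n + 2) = 10*n^3 + 22*n^2 + 2*n - 4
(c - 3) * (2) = 2*c - 6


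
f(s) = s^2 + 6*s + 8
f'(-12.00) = -18.00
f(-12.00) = 80.00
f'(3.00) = 12.00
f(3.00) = 35.00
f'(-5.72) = -5.44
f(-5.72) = 6.40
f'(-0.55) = 4.90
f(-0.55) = 5.00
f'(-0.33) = 5.34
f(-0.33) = 6.13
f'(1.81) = 9.62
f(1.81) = 22.14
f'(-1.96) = 2.08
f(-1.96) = 0.08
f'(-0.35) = 5.30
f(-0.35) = 6.02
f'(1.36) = 8.72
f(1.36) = 18.01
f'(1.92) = 9.84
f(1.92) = 23.21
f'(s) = 2*s + 6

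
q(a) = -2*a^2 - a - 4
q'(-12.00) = 47.00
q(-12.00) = -280.00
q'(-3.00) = 11.00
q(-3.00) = -19.00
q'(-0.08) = -0.68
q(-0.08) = -3.93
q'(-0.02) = -0.92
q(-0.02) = -3.98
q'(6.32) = -26.28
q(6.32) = -90.20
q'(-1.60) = 5.40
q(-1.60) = -7.52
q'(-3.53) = 13.12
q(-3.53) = -25.39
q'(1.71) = -7.84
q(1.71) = -11.56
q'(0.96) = -4.84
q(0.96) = -6.80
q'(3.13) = -13.52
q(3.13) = -26.72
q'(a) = -4*a - 1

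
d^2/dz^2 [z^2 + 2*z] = 2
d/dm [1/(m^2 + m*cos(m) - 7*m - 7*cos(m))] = (m*sin(m) - 2*m - 7*sin(m) - cos(m) + 7)/((m - 7)^2*(m + cos(m))^2)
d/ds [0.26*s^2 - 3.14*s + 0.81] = 0.52*s - 3.14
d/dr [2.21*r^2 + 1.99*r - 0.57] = 4.42*r + 1.99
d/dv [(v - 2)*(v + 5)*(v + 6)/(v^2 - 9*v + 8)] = (v^4 - 18*v^3 - 65*v^2 + 264*v - 476)/(v^4 - 18*v^3 + 97*v^2 - 144*v + 64)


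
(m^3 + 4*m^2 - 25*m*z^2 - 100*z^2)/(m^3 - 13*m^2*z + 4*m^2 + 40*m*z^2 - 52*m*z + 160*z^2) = (-m - 5*z)/(-m + 8*z)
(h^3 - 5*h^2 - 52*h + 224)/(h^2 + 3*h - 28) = h - 8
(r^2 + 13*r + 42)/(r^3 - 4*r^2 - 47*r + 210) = (r + 6)/(r^2 - 11*r + 30)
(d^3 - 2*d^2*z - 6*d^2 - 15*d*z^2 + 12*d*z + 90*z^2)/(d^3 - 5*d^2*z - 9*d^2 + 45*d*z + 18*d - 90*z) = (d + 3*z)/(d - 3)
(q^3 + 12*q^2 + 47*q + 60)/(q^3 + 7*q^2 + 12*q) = (q + 5)/q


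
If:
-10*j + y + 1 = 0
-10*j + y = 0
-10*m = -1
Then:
No Solution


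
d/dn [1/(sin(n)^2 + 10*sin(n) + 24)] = -2*(sin(n) + 5)*cos(n)/(sin(n)^2 + 10*sin(n) + 24)^2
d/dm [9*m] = 9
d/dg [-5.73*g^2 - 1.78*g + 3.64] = -11.46*g - 1.78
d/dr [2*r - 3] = 2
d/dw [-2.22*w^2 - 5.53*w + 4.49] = -4.44*w - 5.53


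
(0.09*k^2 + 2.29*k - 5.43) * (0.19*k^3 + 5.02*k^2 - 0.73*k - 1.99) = 0.0171*k^5 + 0.8869*k^4 + 10.3984*k^3 - 29.1094*k^2 - 0.5932*k + 10.8057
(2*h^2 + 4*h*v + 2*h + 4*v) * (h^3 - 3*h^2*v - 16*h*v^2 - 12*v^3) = 2*h^5 - 2*h^4*v + 2*h^4 - 44*h^3*v^2 - 2*h^3*v - 88*h^2*v^3 - 44*h^2*v^2 - 48*h*v^4 - 88*h*v^3 - 48*v^4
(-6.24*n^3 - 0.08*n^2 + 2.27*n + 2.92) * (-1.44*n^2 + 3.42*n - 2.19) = 8.9856*n^5 - 21.2256*n^4 + 10.1232*n^3 + 3.7338*n^2 + 5.0151*n - 6.3948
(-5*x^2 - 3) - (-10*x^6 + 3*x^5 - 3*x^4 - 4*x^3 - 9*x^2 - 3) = 10*x^6 - 3*x^5 + 3*x^4 + 4*x^3 + 4*x^2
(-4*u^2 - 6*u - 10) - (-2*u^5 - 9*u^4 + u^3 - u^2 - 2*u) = 2*u^5 + 9*u^4 - u^3 - 3*u^2 - 4*u - 10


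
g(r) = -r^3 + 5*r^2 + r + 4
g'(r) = -3*r^2 + 10*r + 1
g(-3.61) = 112.60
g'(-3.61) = -74.20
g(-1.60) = 19.30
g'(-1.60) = -22.68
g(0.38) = 5.05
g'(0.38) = 4.37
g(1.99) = 17.91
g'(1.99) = 9.02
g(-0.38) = 4.40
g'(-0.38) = -3.23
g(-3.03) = 74.69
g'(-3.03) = -56.84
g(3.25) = 25.73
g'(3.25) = 1.81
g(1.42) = 12.64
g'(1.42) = 9.15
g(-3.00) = 73.00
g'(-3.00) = -56.00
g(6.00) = -26.00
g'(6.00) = -47.00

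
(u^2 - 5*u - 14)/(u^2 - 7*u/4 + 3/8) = 8*(u^2 - 5*u - 14)/(8*u^2 - 14*u + 3)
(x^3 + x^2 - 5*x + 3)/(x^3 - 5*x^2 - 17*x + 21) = (x - 1)/(x - 7)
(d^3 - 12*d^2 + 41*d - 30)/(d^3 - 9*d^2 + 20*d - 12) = (d - 5)/(d - 2)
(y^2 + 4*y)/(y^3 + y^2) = (y + 4)/(y*(y + 1))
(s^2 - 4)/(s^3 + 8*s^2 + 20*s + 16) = (s - 2)/(s^2 + 6*s + 8)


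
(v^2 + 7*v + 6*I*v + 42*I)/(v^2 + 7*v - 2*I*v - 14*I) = (v + 6*I)/(v - 2*I)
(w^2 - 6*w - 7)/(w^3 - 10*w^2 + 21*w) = (w + 1)/(w*(w - 3))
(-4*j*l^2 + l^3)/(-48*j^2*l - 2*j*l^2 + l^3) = l*(4*j - l)/(48*j^2 + 2*j*l - l^2)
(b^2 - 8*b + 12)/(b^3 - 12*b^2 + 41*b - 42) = (b - 6)/(b^2 - 10*b + 21)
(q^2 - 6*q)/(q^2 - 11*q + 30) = q/(q - 5)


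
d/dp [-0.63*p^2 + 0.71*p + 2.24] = 0.71 - 1.26*p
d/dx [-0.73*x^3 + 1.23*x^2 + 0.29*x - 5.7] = -2.19*x^2 + 2.46*x + 0.29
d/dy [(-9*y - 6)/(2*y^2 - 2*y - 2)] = 3*(3*y^2 + 4*y + 1)/(2*(y^4 - 2*y^3 - y^2 + 2*y + 1))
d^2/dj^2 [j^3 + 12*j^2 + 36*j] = 6*j + 24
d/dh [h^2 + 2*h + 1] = 2*h + 2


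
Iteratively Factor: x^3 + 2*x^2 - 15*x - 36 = (x + 3)*(x^2 - x - 12) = (x - 4)*(x + 3)*(x + 3)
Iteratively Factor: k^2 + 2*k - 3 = (k + 3)*(k - 1)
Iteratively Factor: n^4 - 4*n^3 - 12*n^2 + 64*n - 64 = (n - 2)*(n^3 - 2*n^2 - 16*n + 32) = (n - 2)^2*(n^2 - 16) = (n - 2)^2*(n + 4)*(n - 4)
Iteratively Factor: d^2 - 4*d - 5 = (d + 1)*(d - 5)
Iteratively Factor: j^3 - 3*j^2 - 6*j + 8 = (j - 1)*(j^2 - 2*j - 8) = (j - 1)*(j + 2)*(j - 4)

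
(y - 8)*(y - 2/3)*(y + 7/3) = y^3 - 19*y^2/3 - 134*y/9 + 112/9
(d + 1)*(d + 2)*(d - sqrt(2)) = d^3 - sqrt(2)*d^2 + 3*d^2 - 3*sqrt(2)*d + 2*d - 2*sqrt(2)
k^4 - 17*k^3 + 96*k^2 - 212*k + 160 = (k - 8)*(k - 5)*(k - 2)^2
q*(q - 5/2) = q^2 - 5*q/2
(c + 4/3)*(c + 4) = c^2 + 16*c/3 + 16/3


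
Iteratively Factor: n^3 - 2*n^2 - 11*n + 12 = (n - 1)*(n^2 - n - 12) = (n - 1)*(n + 3)*(n - 4)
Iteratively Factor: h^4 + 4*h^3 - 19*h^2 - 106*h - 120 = (h + 3)*(h^3 + h^2 - 22*h - 40) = (h - 5)*(h + 3)*(h^2 + 6*h + 8) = (h - 5)*(h + 2)*(h + 3)*(h + 4)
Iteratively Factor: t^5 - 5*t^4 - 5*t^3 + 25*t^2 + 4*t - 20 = (t - 1)*(t^4 - 4*t^3 - 9*t^2 + 16*t + 20) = (t - 1)*(t + 1)*(t^3 - 5*t^2 - 4*t + 20) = (t - 1)*(t + 1)*(t + 2)*(t^2 - 7*t + 10) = (t - 5)*(t - 1)*(t + 1)*(t + 2)*(t - 2)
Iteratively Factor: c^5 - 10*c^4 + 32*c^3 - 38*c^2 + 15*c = (c - 1)*(c^4 - 9*c^3 + 23*c^2 - 15*c) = (c - 5)*(c - 1)*(c^3 - 4*c^2 + 3*c) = (c - 5)*(c - 1)^2*(c^2 - 3*c) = (c - 5)*(c - 3)*(c - 1)^2*(c)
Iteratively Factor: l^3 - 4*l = (l + 2)*(l^2 - 2*l) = l*(l + 2)*(l - 2)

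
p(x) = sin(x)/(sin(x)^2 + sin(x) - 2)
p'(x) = (-2*sin(x)*cos(x) - cos(x))*sin(x)/(sin(x)^2 + sin(x) - 2)^2 + cos(x)/(sin(x)^2 + sin(x) - 2) = (cos(x)^2 - 3)*cos(x)/(sin(x)^2 + sin(x) - 2)^2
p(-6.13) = -0.08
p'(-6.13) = -0.60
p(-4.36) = -5.20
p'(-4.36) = 30.49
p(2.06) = -2.61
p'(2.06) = 11.42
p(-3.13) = 0.01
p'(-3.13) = 0.49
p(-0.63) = 0.26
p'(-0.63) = -0.38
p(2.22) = -1.40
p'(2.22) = 4.92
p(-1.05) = 0.41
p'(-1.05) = -0.31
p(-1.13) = 0.43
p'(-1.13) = -0.28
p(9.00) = -0.29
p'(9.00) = 0.98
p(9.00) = -0.29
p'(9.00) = 0.98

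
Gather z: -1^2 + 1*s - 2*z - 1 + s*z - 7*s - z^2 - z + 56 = -6*s - z^2 + z*(s - 3) + 54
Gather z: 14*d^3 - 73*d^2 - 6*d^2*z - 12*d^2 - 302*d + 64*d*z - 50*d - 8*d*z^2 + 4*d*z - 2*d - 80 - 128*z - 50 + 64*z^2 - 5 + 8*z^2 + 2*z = 14*d^3 - 85*d^2 - 354*d + z^2*(72 - 8*d) + z*(-6*d^2 + 68*d - 126) - 135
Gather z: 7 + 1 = 8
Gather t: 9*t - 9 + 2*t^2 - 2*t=2*t^2 + 7*t - 9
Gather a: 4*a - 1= 4*a - 1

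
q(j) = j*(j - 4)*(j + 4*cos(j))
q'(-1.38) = 40.78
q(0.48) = -6.81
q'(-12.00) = 21.40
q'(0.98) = 0.33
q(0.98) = -9.49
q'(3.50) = -4.94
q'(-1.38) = 40.78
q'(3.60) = -3.95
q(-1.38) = -4.61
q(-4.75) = -191.17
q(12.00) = 1476.04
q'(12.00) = 609.55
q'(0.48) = -10.81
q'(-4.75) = -62.48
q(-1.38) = -4.61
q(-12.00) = -1655.92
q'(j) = j*(1 - 4*sin(j))*(j - 4) + j*(j + 4*cos(j)) + (j - 4)*(j + 4*cos(j))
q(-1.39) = -5.03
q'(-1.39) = 41.52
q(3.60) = -0.02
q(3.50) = 0.43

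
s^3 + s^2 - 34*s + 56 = (s - 4)*(s - 2)*(s + 7)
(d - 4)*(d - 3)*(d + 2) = d^3 - 5*d^2 - 2*d + 24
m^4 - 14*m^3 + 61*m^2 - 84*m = m*(m - 7)*(m - 4)*(m - 3)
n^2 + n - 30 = (n - 5)*(n + 6)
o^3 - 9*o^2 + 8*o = o*(o - 8)*(o - 1)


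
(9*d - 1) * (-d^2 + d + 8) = -9*d^3 + 10*d^2 + 71*d - 8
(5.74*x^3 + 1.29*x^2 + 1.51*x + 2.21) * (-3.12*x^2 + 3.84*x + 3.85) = -17.9088*x^5 + 18.0168*x^4 + 22.3414*x^3 + 3.8697*x^2 + 14.2999*x + 8.5085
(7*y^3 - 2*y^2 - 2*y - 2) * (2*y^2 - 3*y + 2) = 14*y^5 - 25*y^4 + 16*y^3 - 2*y^2 + 2*y - 4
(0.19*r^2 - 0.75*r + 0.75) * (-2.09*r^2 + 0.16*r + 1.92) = -0.3971*r^4 + 1.5979*r^3 - 1.3227*r^2 - 1.32*r + 1.44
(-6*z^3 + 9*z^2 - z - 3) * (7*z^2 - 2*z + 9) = -42*z^5 + 75*z^4 - 79*z^3 + 62*z^2 - 3*z - 27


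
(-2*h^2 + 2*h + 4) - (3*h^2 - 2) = -5*h^2 + 2*h + 6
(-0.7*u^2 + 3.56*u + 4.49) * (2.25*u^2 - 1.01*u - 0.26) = -1.575*u^4 + 8.717*u^3 + 6.6889*u^2 - 5.4605*u - 1.1674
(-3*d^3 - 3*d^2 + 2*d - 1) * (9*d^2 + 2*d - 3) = -27*d^5 - 33*d^4 + 21*d^3 + 4*d^2 - 8*d + 3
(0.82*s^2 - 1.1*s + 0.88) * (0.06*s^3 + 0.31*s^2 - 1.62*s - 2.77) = 0.0492*s^5 + 0.1882*s^4 - 1.6166*s^3 - 0.2166*s^2 + 1.6214*s - 2.4376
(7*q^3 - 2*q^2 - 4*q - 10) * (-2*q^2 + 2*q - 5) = -14*q^5 + 18*q^4 - 31*q^3 + 22*q^2 + 50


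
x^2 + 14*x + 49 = (x + 7)^2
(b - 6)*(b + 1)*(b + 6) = b^3 + b^2 - 36*b - 36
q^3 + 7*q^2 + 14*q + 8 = (q + 1)*(q + 2)*(q + 4)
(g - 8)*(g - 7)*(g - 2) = g^3 - 17*g^2 + 86*g - 112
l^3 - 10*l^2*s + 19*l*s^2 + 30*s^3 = (l - 6*s)*(l - 5*s)*(l + s)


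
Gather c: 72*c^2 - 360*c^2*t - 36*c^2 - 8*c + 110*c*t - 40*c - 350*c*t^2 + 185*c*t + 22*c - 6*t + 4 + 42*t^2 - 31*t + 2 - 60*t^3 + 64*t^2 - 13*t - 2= c^2*(36 - 360*t) + c*(-350*t^2 + 295*t - 26) - 60*t^3 + 106*t^2 - 50*t + 4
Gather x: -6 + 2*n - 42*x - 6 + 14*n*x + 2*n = 4*n + x*(14*n - 42) - 12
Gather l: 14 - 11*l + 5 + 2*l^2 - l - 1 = 2*l^2 - 12*l + 18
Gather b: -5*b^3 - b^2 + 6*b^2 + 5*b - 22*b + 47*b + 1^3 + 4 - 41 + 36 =-5*b^3 + 5*b^2 + 30*b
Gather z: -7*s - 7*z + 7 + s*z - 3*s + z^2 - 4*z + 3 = -10*s + z^2 + z*(s - 11) + 10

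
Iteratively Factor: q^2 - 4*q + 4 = (q - 2)*(q - 2)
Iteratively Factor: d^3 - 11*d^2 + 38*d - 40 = (d - 2)*(d^2 - 9*d + 20) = (d - 5)*(d - 2)*(d - 4)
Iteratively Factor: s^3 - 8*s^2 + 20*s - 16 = (s - 2)*(s^2 - 6*s + 8) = (s - 2)^2*(s - 4)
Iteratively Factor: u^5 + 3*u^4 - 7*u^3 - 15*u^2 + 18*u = (u)*(u^4 + 3*u^3 - 7*u^2 - 15*u + 18) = u*(u + 3)*(u^3 - 7*u + 6) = u*(u - 1)*(u + 3)*(u^2 + u - 6) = u*(u - 2)*(u - 1)*(u + 3)*(u + 3)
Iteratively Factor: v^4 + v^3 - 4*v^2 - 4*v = (v + 1)*(v^3 - 4*v) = (v - 2)*(v + 1)*(v^2 + 2*v) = v*(v - 2)*(v + 1)*(v + 2)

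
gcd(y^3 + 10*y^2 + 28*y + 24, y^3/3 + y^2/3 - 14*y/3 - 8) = y + 2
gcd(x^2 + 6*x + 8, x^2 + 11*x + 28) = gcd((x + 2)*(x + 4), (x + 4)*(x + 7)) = x + 4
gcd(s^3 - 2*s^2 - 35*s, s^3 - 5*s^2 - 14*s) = s^2 - 7*s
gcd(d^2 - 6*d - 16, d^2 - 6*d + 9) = 1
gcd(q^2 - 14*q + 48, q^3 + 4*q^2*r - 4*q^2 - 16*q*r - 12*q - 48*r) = q - 6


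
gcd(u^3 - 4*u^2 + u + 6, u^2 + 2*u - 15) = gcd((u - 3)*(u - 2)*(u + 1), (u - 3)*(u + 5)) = u - 3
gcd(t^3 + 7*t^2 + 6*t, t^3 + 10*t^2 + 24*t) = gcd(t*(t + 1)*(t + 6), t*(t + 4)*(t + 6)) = t^2 + 6*t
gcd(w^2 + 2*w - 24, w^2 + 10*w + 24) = w + 6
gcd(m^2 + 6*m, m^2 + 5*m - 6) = m + 6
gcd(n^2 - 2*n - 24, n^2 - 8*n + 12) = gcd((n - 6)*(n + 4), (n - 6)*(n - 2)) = n - 6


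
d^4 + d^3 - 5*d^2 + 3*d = d*(d - 1)^2*(d + 3)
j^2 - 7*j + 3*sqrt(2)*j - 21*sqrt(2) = (j - 7)*(j + 3*sqrt(2))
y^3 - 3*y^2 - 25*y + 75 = (y - 5)*(y - 3)*(y + 5)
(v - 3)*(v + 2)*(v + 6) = v^3 + 5*v^2 - 12*v - 36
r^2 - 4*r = r*(r - 4)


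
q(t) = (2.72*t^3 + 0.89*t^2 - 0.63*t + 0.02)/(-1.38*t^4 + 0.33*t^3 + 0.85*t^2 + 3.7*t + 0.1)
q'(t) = (8.16*t^2 + 1.78*t - 0.63)/(-1.38*t^4 + 0.33*t^3 + 0.85*t^2 + 3.7*t + 0.1) + (2.72*t^3 + 0.89*t^2 - 0.63*t + 0.02)*(5.52*t^3 - 0.99*t^2 - 1.7*t - 3.7)/(-1.38*t^4 + 0.33*t^3 + 0.85*t^2 + 3.7*t + 0.1)^2 = (3.7536*t^6 + 2.4564*t^5 - 0.589900000000002*t^4 + 20.6542*t^3 + 4.6247*t^2 + 0.144*t - 0.137)/(1.9044*t^8 - 0.9108*t^7 - 2.2371*t^6 - 9.651*t^5 + 2.8885*t^4 + 6.356*t^3 + 13.86*t^2 + 0.74*t + 0.01)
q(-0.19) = -0.27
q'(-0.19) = -0.42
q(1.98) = -2.96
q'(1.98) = 7.56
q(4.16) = -0.58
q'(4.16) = 0.19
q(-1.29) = 0.45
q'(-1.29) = -0.50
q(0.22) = -0.05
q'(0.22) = 0.37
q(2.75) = -1.11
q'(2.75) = 0.80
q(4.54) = -0.52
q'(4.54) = 0.15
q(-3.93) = 0.42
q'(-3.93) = 0.08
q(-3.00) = 0.51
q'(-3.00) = 0.10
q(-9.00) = 0.21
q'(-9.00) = 0.02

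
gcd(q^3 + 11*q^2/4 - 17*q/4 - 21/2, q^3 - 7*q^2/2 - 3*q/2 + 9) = q - 2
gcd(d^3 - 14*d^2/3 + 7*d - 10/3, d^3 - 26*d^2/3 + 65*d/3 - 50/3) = d^2 - 11*d/3 + 10/3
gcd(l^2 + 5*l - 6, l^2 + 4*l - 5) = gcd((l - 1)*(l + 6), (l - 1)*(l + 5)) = l - 1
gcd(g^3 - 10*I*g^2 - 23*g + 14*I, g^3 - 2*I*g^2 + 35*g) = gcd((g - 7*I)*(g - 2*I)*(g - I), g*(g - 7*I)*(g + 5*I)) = g - 7*I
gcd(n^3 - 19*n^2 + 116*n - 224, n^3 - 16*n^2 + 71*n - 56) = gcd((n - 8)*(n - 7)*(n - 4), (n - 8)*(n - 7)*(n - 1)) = n^2 - 15*n + 56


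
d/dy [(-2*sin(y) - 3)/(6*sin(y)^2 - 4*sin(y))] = 3*(3/tan(y) - cos(y)^3/sin(y)^2)/(3*sin(y) - 2)^2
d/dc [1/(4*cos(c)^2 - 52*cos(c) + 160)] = (2*cos(c) - 13)*sin(c)/(4*(cos(c)^2 - 13*cos(c) + 40)^2)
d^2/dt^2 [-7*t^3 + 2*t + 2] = -42*t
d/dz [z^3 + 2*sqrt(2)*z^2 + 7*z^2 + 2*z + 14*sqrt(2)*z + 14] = 3*z^2 + 4*sqrt(2)*z + 14*z + 2 + 14*sqrt(2)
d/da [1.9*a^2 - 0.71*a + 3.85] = 3.8*a - 0.71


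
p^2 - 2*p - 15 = (p - 5)*(p + 3)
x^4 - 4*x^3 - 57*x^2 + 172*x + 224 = (x - 8)*(x - 4)*(x + 1)*(x + 7)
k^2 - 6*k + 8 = (k - 4)*(k - 2)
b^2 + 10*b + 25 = (b + 5)^2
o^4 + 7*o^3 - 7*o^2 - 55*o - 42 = (o - 3)*(o + 1)*(o + 2)*(o + 7)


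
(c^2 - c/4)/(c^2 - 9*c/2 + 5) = c*(4*c - 1)/(2*(2*c^2 - 9*c + 10))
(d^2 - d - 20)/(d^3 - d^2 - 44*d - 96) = (d - 5)/(d^2 - 5*d - 24)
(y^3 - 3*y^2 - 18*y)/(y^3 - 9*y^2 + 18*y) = (y + 3)/(y - 3)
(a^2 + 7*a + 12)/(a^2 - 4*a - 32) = (a + 3)/(a - 8)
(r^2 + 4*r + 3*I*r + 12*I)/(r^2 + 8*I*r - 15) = (r + 4)/(r + 5*I)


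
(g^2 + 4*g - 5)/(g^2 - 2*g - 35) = (g - 1)/(g - 7)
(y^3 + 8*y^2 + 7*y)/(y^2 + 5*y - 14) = y*(y + 1)/(y - 2)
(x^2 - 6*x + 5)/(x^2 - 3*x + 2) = (x - 5)/(x - 2)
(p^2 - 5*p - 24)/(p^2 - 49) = (p^2 - 5*p - 24)/(p^2 - 49)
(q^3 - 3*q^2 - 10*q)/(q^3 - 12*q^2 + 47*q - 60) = q*(q + 2)/(q^2 - 7*q + 12)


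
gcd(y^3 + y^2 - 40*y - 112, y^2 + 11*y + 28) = y + 4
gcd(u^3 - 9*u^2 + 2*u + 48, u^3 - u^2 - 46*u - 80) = u^2 - 6*u - 16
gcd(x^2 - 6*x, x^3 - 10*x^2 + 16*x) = x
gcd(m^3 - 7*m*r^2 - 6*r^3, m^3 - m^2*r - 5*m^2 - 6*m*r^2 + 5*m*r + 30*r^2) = -m^2 + m*r + 6*r^2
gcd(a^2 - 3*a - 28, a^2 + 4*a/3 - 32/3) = a + 4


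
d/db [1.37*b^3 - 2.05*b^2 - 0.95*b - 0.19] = 4.11*b^2 - 4.1*b - 0.95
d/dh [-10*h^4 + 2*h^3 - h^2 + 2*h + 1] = -40*h^3 + 6*h^2 - 2*h + 2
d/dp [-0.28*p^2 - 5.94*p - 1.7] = -0.56*p - 5.94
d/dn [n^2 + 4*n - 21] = 2*n + 4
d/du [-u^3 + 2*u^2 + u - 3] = -3*u^2 + 4*u + 1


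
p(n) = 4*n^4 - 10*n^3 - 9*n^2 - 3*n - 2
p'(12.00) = 23109.00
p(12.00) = 64330.00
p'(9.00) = 9069.00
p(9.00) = 18196.00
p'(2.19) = -18.25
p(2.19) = -64.76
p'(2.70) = 44.63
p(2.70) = -59.96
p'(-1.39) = -78.91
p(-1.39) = 26.57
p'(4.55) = 801.17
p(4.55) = 570.44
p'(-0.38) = -1.37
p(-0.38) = -1.53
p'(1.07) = -37.01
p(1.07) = -22.52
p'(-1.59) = -114.54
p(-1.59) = 45.78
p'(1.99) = -31.53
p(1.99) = -59.69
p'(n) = 16*n^3 - 30*n^2 - 18*n - 3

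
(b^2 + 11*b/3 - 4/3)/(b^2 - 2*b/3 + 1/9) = 3*(b + 4)/(3*b - 1)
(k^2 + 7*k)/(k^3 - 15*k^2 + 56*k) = (k + 7)/(k^2 - 15*k + 56)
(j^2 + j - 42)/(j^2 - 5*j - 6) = (j + 7)/(j + 1)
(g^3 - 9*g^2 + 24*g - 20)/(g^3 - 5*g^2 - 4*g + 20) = (g - 2)/(g + 2)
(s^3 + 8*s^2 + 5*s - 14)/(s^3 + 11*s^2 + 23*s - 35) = (s + 2)/(s + 5)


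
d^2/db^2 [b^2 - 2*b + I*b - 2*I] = 2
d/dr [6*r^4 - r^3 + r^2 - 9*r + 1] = 24*r^3 - 3*r^2 + 2*r - 9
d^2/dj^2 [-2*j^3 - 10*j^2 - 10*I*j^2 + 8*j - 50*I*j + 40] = -12*j - 20 - 20*I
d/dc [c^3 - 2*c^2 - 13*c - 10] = 3*c^2 - 4*c - 13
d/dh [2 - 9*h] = -9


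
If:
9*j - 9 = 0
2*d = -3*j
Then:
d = -3/2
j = 1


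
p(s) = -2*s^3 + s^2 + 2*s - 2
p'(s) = -6*s^2 + 2*s + 2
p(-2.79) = 43.64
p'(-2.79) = -50.28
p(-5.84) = 418.78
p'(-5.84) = -214.31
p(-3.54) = 92.18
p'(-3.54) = -80.27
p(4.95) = -210.17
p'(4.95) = -135.12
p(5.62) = -314.18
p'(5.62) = -176.27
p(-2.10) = 16.73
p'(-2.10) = -28.66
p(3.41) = -62.86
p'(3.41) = -60.95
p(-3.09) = 60.38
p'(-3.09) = -61.47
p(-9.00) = 1519.00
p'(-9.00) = -502.00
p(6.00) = -386.00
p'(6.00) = -202.00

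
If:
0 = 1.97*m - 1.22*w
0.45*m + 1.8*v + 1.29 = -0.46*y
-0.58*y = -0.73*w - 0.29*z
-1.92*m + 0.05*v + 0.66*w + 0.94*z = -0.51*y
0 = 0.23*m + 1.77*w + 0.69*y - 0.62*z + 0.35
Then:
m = -0.08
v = -0.66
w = -0.12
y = -0.13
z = 0.04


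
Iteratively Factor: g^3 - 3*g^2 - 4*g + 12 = (g - 3)*(g^2 - 4) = (g - 3)*(g + 2)*(g - 2)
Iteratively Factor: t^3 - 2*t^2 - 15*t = (t)*(t^2 - 2*t - 15) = t*(t + 3)*(t - 5)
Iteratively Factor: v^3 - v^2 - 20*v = (v)*(v^2 - v - 20) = v*(v - 5)*(v + 4)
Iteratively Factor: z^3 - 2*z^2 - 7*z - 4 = (z + 1)*(z^2 - 3*z - 4) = (z - 4)*(z + 1)*(z + 1)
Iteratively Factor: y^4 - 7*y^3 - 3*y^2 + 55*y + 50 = (y - 5)*(y^3 - 2*y^2 - 13*y - 10) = (y - 5)^2*(y^2 + 3*y + 2) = (y - 5)^2*(y + 2)*(y + 1)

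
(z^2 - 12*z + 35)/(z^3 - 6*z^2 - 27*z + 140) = (z - 5)/(z^2 + z - 20)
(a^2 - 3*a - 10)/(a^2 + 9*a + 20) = (a^2 - 3*a - 10)/(a^2 + 9*a + 20)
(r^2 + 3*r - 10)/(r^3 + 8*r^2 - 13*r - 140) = (r - 2)/(r^2 + 3*r - 28)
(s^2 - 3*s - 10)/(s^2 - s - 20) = (s + 2)/(s + 4)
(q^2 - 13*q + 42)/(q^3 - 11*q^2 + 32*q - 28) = (q - 6)/(q^2 - 4*q + 4)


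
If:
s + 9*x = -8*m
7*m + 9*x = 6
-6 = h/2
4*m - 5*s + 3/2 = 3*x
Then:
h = -12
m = -177/68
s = -231/68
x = 183/68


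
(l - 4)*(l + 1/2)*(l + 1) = l^3 - 5*l^2/2 - 11*l/2 - 2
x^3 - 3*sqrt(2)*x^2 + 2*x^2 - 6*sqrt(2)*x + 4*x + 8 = (x + 2)*(x - 2*sqrt(2))*(x - sqrt(2))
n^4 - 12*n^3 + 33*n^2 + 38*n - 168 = (n - 7)*(n - 4)*(n - 3)*(n + 2)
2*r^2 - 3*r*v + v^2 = (-2*r + v)*(-r + v)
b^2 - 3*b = b*(b - 3)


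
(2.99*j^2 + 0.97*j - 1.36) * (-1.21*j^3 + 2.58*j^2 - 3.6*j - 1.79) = -3.6179*j^5 + 6.5405*j^4 - 6.6158*j^3 - 12.3529*j^2 + 3.1597*j + 2.4344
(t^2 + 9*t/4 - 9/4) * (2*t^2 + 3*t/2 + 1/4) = 2*t^4 + 6*t^3 - 7*t^2/8 - 45*t/16 - 9/16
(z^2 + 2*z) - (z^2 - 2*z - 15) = 4*z + 15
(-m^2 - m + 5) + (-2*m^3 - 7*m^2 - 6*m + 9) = -2*m^3 - 8*m^2 - 7*m + 14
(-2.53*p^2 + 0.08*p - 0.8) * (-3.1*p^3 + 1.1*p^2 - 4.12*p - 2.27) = 7.843*p^5 - 3.031*p^4 + 12.9916*p^3 + 4.5335*p^2 + 3.1144*p + 1.816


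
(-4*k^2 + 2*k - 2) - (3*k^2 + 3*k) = -7*k^2 - k - 2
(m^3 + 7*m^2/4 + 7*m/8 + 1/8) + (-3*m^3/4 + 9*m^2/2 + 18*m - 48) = m^3/4 + 25*m^2/4 + 151*m/8 - 383/8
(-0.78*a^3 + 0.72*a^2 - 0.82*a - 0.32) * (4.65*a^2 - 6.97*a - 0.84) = -3.627*a^5 + 8.7846*a^4 - 8.1762*a^3 + 3.6226*a^2 + 2.9192*a + 0.2688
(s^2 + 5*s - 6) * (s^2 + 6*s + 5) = s^4 + 11*s^3 + 29*s^2 - 11*s - 30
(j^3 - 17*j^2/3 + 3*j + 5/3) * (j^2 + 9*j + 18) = j^5 + 10*j^4/3 - 30*j^3 - 220*j^2/3 + 69*j + 30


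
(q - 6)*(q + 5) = q^2 - q - 30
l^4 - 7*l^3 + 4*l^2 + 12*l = l*(l - 6)*(l - 2)*(l + 1)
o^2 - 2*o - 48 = (o - 8)*(o + 6)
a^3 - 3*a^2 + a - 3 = (a - 3)*(a - I)*(a + I)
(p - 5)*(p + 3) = p^2 - 2*p - 15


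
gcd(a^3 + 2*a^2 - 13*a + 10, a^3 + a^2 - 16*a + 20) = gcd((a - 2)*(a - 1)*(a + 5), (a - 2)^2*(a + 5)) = a^2 + 3*a - 10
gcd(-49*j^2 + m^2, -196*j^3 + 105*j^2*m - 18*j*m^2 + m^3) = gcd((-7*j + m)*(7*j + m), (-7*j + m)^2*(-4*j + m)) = 7*j - m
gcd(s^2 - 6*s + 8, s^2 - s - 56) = 1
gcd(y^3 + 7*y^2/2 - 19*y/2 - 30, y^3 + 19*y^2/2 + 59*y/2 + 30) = y^2 + 13*y/2 + 10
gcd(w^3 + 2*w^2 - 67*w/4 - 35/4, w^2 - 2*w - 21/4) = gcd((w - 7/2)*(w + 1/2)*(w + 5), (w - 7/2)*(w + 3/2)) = w - 7/2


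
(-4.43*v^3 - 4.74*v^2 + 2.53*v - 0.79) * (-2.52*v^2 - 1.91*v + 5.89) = 11.1636*v^5 + 20.4061*v^4 - 23.4149*v^3 - 30.7601*v^2 + 16.4106*v - 4.6531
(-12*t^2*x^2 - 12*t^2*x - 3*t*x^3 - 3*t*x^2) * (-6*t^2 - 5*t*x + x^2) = 72*t^4*x^2 + 72*t^4*x + 78*t^3*x^3 + 78*t^3*x^2 + 3*t^2*x^4 + 3*t^2*x^3 - 3*t*x^5 - 3*t*x^4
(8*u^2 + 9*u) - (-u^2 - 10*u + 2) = 9*u^2 + 19*u - 2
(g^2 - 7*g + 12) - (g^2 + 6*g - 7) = 19 - 13*g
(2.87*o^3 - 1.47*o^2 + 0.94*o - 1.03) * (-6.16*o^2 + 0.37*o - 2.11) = -17.6792*o^5 + 10.1171*o^4 - 12.39*o^3 + 9.7943*o^2 - 2.3645*o + 2.1733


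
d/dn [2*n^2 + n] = 4*n + 1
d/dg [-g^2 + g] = 1 - 2*g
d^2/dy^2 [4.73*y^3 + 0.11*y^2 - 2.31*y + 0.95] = 28.38*y + 0.22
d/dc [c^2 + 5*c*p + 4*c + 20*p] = 2*c + 5*p + 4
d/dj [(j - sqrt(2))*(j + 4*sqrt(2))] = 2*j + 3*sqrt(2)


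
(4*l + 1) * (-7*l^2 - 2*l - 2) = -28*l^3 - 15*l^2 - 10*l - 2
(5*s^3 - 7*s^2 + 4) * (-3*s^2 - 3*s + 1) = -15*s^5 + 6*s^4 + 26*s^3 - 19*s^2 - 12*s + 4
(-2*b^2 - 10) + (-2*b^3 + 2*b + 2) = -2*b^3 - 2*b^2 + 2*b - 8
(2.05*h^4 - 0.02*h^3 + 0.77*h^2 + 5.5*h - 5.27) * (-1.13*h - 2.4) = -2.3165*h^5 - 4.8974*h^4 - 0.8221*h^3 - 8.063*h^2 - 7.2449*h + 12.648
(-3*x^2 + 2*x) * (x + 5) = -3*x^3 - 13*x^2 + 10*x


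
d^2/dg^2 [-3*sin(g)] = 3*sin(g)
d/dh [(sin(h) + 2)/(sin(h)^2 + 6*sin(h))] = (-4*sin(h) + cos(h)^2 - 13)*cos(h)/((sin(h) + 6)^2*sin(h)^2)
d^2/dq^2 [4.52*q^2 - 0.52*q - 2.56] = 9.04000000000000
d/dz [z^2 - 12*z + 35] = 2*z - 12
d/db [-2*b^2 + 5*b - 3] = 5 - 4*b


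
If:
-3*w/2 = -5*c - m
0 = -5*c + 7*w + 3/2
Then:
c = 7*w/5 + 3/10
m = -11*w/2 - 3/2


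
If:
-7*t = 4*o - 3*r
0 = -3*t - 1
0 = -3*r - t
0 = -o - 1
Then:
No Solution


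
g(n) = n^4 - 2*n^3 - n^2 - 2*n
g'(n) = 4*n^3 - 6*n^2 - 2*n - 2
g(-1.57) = 14.49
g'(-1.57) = -29.13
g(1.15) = -4.92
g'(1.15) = -6.15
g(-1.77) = 21.31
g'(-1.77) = -39.44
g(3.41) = 37.46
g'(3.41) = 80.02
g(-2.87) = 112.63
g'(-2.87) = -140.24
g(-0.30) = 0.57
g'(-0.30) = -2.05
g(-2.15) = 40.92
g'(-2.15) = -65.19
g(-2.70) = 90.62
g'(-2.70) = -119.07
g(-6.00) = 1704.00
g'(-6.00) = -1070.00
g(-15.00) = 57180.00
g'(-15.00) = -14822.00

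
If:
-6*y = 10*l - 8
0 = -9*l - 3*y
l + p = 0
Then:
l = -1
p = 1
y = 3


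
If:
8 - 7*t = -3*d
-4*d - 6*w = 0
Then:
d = -3*w/2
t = 8/7 - 9*w/14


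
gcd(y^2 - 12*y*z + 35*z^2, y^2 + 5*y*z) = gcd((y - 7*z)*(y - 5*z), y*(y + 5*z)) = 1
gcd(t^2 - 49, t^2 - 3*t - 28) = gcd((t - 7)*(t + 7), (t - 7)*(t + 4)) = t - 7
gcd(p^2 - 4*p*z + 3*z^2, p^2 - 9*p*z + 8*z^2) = -p + z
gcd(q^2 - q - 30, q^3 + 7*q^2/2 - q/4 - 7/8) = 1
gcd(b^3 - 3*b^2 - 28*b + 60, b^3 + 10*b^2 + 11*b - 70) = b^2 + 3*b - 10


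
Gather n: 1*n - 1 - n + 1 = 0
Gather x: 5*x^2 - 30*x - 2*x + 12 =5*x^2 - 32*x + 12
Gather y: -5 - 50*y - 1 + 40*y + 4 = -10*y - 2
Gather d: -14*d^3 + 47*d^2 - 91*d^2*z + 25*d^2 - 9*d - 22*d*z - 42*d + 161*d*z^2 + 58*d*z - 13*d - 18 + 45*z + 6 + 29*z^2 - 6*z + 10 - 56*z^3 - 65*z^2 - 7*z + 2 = -14*d^3 + d^2*(72 - 91*z) + d*(161*z^2 + 36*z - 64) - 56*z^3 - 36*z^2 + 32*z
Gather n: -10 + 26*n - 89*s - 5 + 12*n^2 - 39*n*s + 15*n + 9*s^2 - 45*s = 12*n^2 + n*(41 - 39*s) + 9*s^2 - 134*s - 15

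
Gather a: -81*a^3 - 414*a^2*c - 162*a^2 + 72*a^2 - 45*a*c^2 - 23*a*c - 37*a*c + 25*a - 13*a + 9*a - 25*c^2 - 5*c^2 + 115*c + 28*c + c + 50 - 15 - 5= -81*a^3 + a^2*(-414*c - 90) + a*(-45*c^2 - 60*c + 21) - 30*c^2 + 144*c + 30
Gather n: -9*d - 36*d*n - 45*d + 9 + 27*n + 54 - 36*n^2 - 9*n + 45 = -54*d - 36*n^2 + n*(18 - 36*d) + 108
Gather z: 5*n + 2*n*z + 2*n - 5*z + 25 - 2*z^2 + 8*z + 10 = 7*n - 2*z^2 + z*(2*n + 3) + 35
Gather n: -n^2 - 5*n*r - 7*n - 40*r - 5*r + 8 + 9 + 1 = -n^2 + n*(-5*r - 7) - 45*r + 18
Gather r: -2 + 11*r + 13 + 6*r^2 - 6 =6*r^2 + 11*r + 5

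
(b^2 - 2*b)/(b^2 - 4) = b/(b + 2)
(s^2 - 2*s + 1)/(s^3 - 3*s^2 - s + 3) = (s - 1)/(s^2 - 2*s - 3)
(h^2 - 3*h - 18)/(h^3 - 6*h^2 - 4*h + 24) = (h + 3)/(h^2 - 4)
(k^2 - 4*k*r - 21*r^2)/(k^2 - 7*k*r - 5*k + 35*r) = (k + 3*r)/(k - 5)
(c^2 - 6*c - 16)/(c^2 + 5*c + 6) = (c - 8)/(c + 3)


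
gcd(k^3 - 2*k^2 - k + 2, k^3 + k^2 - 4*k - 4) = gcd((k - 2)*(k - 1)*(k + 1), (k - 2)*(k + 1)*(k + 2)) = k^2 - k - 2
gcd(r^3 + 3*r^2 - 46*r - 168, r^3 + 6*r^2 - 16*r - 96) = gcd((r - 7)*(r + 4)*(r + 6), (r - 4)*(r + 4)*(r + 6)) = r^2 + 10*r + 24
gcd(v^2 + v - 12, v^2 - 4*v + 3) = v - 3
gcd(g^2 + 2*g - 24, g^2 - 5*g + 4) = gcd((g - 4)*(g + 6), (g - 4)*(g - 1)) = g - 4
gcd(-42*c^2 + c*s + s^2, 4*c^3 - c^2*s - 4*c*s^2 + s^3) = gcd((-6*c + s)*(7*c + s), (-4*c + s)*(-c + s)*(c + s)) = 1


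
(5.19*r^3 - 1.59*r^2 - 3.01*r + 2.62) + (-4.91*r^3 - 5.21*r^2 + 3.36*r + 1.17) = 0.28*r^3 - 6.8*r^2 + 0.35*r + 3.79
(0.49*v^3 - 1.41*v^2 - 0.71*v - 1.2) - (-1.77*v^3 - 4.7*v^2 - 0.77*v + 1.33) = 2.26*v^3 + 3.29*v^2 + 0.0600000000000001*v - 2.53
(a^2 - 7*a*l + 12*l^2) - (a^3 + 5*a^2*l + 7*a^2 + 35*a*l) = -a^3 - 5*a^2*l - 6*a^2 - 42*a*l + 12*l^2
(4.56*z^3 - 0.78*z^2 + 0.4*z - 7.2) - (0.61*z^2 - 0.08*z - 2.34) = 4.56*z^3 - 1.39*z^2 + 0.48*z - 4.86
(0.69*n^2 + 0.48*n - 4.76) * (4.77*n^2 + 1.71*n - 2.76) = 3.2913*n^4 + 3.4695*n^3 - 23.7888*n^2 - 9.4644*n + 13.1376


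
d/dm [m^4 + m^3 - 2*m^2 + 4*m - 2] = 4*m^3 + 3*m^2 - 4*m + 4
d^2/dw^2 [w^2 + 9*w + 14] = 2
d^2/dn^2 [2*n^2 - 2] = 4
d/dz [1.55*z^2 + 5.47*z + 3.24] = 3.1*z + 5.47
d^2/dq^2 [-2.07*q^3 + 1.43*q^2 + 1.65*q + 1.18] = 2.86 - 12.42*q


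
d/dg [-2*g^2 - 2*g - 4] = -4*g - 2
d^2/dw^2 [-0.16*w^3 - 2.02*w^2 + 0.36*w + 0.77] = -0.96*w - 4.04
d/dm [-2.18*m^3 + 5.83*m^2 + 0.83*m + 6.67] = -6.54*m^2 + 11.66*m + 0.83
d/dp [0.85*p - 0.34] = 0.850000000000000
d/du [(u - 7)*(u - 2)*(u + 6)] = 3*u^2 - 6*u - 40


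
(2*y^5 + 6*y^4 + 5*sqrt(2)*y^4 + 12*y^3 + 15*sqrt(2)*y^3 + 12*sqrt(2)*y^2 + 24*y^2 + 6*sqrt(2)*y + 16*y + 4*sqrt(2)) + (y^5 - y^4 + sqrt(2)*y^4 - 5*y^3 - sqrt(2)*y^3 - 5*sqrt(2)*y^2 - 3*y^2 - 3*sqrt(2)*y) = 3*y^5 + 5*y^4 + 6*sqrt(2)*y^4 + 7*y^3 + 14*sqrt(2)*y^3 + 7*sqrt(2)*y^2 + 21*y^2 + 3*sqrt(2)*y + 16*y + 4*sqrt(2)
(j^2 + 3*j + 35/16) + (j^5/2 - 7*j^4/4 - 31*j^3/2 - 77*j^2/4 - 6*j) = j^5/2 - 7*j^4/4 - 31*j^3/2 - 73*j^2/4 - 3*j + 35/16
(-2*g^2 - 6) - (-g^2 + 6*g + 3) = -g^2 - 6*g - 9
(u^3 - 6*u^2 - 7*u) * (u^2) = u^5 - 6*u^4 - 7*u^3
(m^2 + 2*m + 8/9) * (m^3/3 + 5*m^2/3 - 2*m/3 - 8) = m^5/3 + 7*m^4/3 + 80*m^3/27 - 212*m^2/27 - 448*m/27 - 64/9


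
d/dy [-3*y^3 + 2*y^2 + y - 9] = -9*y^2 + 4*y + 1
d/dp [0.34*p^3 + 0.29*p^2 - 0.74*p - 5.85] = 1.02*p^2 + 0.58*p - 0.74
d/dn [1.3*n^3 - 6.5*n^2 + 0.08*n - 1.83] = 3.9*n^2 - 13.0*n + 0.08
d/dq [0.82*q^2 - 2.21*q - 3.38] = 1.64*q - 2.21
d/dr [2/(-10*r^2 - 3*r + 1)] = 2*(20*r + 3)/(10*r^2 + 3*r - 1)^2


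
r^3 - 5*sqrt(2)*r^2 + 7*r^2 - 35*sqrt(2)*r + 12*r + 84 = (r + 7)*(r - 3*sqrt(2))*(r - 2*sqrt(2))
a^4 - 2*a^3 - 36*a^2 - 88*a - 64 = (a - 8)*(a + 2)^3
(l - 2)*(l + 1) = l^2 - l - 2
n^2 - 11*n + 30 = (n - 6)*(n - 5)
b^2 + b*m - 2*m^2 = (b - m)*(b + 2*m)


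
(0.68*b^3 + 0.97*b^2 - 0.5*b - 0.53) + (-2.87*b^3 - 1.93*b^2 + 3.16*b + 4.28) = -2.19*b^3 - 0.96*b^2 + 2.66*b + 3.75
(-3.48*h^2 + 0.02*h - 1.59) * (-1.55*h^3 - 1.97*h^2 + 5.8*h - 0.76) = 5.394*h^5 + 6.8246*h^4 - 17.7589*h^3 + 5.8931*h^2 - 9.2372*h + 1.2084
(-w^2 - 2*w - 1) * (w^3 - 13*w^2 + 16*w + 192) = -w^5 + 11*w^4 + 9*w^3 - 211*w^2 - 400*w - 192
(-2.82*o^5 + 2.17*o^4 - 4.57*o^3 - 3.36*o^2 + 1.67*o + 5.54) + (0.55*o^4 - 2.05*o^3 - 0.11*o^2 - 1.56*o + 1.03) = -2.82*o^5 + 2.72*o^4 - 6.62*o^3 - 3.47*o^2 + 0.11*o + 6.57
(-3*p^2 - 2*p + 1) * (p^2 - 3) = -3*p^4 - 2*p^3 + 10*p^2 + 6*p - 3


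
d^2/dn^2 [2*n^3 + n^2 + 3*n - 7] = 12*n + 2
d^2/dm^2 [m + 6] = 0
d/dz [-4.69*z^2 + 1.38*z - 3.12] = 1.38 - 9.38*z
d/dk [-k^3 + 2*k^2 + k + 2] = -3*k^2 + 4*k + 1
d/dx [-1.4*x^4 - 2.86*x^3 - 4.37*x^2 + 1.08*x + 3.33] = -5.6*x^3 - 8.58*x^2 - 8.74*x + 1.08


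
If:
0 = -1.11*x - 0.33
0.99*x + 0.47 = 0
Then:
No Solution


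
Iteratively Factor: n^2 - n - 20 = (n + 4)*(n - 5)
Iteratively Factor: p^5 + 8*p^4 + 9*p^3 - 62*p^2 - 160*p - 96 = (p + 2)*(p^4 + 6*p^3 - 3*p^2 - 56*p - 48) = (p + 1)*(p + 2)*(p^3 + 5*p^2 - 8*p - 48) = (p + 1)*(p + 2)*(p + 4)*(p^2 + p - 12) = (p + 1)*(p + 2)*(p + 4)^2*(p - 3)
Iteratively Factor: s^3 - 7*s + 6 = (s + 3)*(s^2 - 3*s + 2) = (s - 1)*(s + 3)*(s - 2)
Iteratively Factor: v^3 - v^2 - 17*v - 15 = (v - 5)*(v^2 + 4*v + 3) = (v - 5)*(v + 3)*(v + 1)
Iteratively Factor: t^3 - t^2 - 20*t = (t - 5)*(t^2 + 4*t) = (t - 5)*(t + 4)*(t)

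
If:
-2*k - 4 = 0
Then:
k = -2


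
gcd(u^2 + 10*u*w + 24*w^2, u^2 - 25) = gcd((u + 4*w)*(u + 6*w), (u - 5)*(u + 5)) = 1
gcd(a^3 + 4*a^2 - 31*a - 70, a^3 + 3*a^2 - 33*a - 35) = a^2 + 2*a - 35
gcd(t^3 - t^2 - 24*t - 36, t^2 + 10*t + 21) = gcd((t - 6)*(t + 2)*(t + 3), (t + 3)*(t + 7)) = t + 3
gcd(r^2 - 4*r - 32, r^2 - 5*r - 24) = r - 8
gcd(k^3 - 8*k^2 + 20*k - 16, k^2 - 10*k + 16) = k - 2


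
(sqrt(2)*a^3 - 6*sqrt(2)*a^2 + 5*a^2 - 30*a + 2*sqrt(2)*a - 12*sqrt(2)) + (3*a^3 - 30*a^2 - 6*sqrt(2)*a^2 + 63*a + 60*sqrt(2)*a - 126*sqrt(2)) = sqrt(2)*a^3 + 3*a^3 - 25*a^2 - 12*sqrt(2)*a^2 + 33*a + 62*sqrt(2)*a - 138*sqrt(2)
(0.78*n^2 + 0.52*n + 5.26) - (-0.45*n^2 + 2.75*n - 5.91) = 1.23*n^2 - 2.23*n + 11.17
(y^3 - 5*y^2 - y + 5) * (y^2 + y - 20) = y^5 - 4*y^4 - 26*y^3 + 104*y^2 + 25*y - 100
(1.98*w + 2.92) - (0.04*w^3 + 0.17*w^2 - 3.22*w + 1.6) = -0.04*w^3 - 0.17*w^2 + 5.2*w + 1.32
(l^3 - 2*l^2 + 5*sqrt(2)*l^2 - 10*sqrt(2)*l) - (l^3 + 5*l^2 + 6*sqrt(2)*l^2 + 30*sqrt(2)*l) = -7*l^2 - sqrt(2)*l^2 - 40*sqrt(2)*l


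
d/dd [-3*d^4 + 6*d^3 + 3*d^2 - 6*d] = -12*d^3 + 18*d^2 + 6*d - 6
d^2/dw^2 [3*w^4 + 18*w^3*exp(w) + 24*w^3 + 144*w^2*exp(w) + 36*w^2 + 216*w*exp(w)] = 18*w^3*exp(w) + 252*w^2*exp(w) + 36*w^2 + 900*w*exp(w) + 144*w + 720*exp(w) + 72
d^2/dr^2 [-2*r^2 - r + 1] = -4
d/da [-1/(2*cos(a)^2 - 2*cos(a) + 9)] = 2*(sin(a) - sin(2*a))/(2*cos(a) - cos(2*a) - 10)^2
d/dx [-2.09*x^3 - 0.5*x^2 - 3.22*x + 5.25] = -6.27*x^2 - 1.0*x - 3.22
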